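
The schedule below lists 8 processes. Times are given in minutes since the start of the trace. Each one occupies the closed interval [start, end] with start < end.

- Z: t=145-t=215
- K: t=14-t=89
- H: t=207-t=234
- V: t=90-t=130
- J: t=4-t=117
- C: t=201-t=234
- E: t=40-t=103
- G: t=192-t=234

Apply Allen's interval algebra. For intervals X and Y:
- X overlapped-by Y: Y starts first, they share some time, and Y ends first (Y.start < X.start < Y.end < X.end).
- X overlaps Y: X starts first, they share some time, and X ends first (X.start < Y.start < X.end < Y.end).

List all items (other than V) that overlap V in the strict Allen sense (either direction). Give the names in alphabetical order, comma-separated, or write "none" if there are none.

Target V = [t=90, t=130].
C [t=201, t=234] → after → no.
E [t=40, t=103] → overlaps → yes.
G [t=192, t=234] → after → no.
H [t=207, t=234] → after → no.
J [t=4, t=117] → overlaps → yes.
K [t=14, t=89] → before → no.
Z [t=145, t=215] → after → no.
Result: E, J.

E, J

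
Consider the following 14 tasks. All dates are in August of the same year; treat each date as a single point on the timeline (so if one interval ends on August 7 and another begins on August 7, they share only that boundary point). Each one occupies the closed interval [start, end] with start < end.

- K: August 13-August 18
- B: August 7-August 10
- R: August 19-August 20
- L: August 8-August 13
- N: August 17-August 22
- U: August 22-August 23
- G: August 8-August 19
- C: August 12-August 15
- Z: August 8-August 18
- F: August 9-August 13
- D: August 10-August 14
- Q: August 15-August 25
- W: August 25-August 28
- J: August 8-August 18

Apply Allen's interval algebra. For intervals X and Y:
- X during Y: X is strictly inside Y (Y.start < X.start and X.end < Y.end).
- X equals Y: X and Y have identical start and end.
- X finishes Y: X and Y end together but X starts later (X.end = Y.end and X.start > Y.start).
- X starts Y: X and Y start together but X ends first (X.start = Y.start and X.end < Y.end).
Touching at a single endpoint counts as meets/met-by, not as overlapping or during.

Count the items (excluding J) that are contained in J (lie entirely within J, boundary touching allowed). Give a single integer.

Target J = [August 8, August 18].
B [August 7, August 10] → overlaps → no.
C [August 12, August 15] → during → counts.
D [August 10, August 14] → during → counts.
F [August 9, August 13] → during → counts.
G [August 8, August 19] → started-by → no.
K [August 13, August 18] → finishes → counts.
L [August 8, August 13] → starts → counts.
N [August 17, August 22] → overlapped-by → no.
Q [August 15, August 25] → overlapped-by → no.
R [August 19, August 20] → after → no.
U [August 22, August 23] → after → no.
W [August 25, August 28] → after → no.
Z [August 8, August 18] → equals → counts.
Total: 6.

6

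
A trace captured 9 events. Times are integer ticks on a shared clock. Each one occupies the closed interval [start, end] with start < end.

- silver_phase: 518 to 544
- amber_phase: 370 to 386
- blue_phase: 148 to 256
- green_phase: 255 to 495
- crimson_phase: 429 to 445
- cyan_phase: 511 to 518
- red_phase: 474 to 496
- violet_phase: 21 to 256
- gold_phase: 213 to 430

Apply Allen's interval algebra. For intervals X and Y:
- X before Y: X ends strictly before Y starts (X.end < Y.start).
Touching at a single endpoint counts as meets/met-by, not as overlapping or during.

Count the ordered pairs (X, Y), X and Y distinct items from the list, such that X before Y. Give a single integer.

Checking all 72 ordered pairs for relation 'before'; matching pairs in alphabetical order:
(amber_phase, crimson_phase): amber_phase before crimson_phase ✓
(amber_phase, cyan_phase): amber_phase before cyan_phase ✓
(amber_phase, red_phase): amber_phase before red_phase ✓
(amber_phase, silver_phase): amber_phase before silver_phase ✓
(blue_phase, amber_phase): blue_phase before amber_phase ✓
(blue_phase, crimson_phase): blue_phase before crimson_phase ✓
(blue_phase, cyan_phase): blue_phase before cyan_phase ✓
(blue_phase, red_phase): blue_phase before red_phase ✓
(blue_phase, silver_phase): blue_phase before silver_phase ✓
(crimson_phase, cyan_phase): crimson_phase before cyan_phase ✓
(crimson_phase, red_phase): crimson_phase before red_phase ✓
(crimson_phase, silver_phase): crimson_phase before silver_phase ✓
(gold_phase, cyan_phase): gold_phase before cyan_phase ✓
(gold_phase, red_phase): gold_phase before red_phase ✓
(gold_phase, silver_phase): gold_phase before silver_phase ✓
(green_phase, cyan_phase): green_phase before cyan_phase ✓
(green_phase, silver_phase): green_phase before silver_phase ✓
(red_phase, cyan_phase): red_phase before cyan_phase ✓
(red_phase, silver_phase): red_phase before silver_phase ✓
(violet_phase, amber_phase): violet_phase before amber_phase ✓
(violet_phase, crimson_phase): violet_phase before crimson_phase ✓
(violet_phase, cyan_phase): violet_phase before cyan_phase ✓
(violet_phase, red_phase): violet_phase before red_phase ✓
(violet_phase, silver_phase): violet_phase before silver_phase ✓
Count: 24.

24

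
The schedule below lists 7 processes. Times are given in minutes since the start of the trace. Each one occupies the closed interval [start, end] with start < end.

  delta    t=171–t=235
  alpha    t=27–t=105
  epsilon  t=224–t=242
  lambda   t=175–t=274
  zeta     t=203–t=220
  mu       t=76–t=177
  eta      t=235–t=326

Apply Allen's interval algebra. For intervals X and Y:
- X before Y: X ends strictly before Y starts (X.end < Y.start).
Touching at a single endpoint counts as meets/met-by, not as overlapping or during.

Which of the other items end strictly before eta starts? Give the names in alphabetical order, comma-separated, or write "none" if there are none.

alpha, mu, zeta

Target eta = [t=235, t=326].
alpha [t=27, t=105] → before → yes.
delta [t=171, t=235] → meets → no.
epsilon [t=224, t=242] → overlaps → no.
lambda [t=175, t=274] → overlaps → no.
mu [t=76, t=177] → before → yes.
zeta [t=203, t=220] → before → yes.
Result: alpha, mu, zeta.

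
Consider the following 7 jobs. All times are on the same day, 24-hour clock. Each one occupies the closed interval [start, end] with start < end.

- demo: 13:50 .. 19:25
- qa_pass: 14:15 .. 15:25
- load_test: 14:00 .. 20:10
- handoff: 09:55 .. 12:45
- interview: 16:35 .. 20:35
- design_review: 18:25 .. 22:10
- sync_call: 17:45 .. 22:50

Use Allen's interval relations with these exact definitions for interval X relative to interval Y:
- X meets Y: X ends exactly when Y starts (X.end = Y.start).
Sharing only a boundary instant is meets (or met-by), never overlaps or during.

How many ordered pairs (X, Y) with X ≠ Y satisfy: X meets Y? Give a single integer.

Checking all 42 ordered pairs for relation 'meets'; matching pairs in alphabetical order:
No pair satisfies it.
Count: 0.

0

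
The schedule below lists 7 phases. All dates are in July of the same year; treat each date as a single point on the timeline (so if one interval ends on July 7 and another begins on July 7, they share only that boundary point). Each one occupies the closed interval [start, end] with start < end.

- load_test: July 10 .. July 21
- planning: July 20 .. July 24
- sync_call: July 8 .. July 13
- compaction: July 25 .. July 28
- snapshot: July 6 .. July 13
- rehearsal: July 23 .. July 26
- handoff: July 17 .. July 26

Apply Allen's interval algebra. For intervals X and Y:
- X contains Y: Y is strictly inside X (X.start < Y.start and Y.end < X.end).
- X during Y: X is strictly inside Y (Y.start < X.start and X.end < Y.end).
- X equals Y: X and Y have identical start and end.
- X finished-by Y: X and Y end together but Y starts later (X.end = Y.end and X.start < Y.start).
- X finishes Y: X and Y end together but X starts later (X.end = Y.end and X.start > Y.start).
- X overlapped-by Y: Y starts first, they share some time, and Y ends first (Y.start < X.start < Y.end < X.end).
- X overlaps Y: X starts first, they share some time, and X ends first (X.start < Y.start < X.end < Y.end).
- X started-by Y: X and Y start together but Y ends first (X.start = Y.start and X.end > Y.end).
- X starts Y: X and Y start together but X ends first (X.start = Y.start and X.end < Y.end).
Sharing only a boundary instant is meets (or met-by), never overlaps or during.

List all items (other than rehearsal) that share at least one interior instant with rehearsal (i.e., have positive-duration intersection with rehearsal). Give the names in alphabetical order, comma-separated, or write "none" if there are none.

compaction, handoff, planning

Target rehearsal = [July 23, July 26].
compaction [July 25, July 28] → overlapped-by → yes.
handoff [July 17, July 26] → finished-by → yes.
load_test [July 10, July 21] → before → no.
planning [July 20, July 24] → overlaps → yes.
snapshot [July 6, July 13] → before → no.
sync_call [July 8, July 13] → before → no.
Result: compaction, handoff, planning.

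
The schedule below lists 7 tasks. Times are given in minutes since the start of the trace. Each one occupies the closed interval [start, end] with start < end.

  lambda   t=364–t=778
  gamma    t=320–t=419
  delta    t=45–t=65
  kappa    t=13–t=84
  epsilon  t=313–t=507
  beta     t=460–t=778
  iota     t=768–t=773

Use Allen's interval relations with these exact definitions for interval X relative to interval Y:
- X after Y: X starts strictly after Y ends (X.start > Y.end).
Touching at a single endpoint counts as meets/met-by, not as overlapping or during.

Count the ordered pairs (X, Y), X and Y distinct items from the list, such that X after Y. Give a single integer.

13

Checking all 42 ordered pairs for relation 'after'; matching pairs in alphabetical order:
(beta, delta): beta after delta ✓
(beta, gamma): beta after gamma ✓
(beta, kappa): beta after kappa ✓
(epsilon, delta): epsilon after delta ✓
(epsilon, kappa): epsilon after kappa ✓
(gamma, delta): gamma after delta ✓
(gamma, kappa): gamma after kappa ✓
(iota, delta): iota after delta ✓
(iota, epsilon): iota after epsilon ✓
(iota, gamma): iota after gamma ✓
(iota, kappa): iota after kappa ✓
(lambda, delta): lambda after delta ✓
(lambda, kappa): lambda after kappa ✓
Count: 13.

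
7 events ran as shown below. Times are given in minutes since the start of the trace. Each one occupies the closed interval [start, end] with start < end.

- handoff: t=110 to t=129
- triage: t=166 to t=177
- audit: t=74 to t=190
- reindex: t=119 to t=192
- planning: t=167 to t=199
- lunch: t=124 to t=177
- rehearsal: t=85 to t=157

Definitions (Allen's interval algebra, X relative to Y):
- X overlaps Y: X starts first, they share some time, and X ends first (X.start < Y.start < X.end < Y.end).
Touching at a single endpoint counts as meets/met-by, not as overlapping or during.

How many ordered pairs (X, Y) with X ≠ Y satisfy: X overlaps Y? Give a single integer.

9

Checking all 42 ordered pairs for relation 'overlaps'; matching pairs in alphabetical order:
(audit, planning): audit overlaps planning ✓
(audit, reindex): audit overlaps reindex ✓
(handoff, lunch): handoff overlaps lunch ✓
(handoff, reindex): handoff overlaps reindex ✓
(lunch, planning): lunch overlaps planning ✓
(rehearsal, lunch): rehearsal overlaps lunch ✓
(rehearsal, reindex): rehearsal overlaps reindex ✓
(reindex, planning): reindex overlaps planning ✓
(triage, planning): triage overlaps planning ✓
Count: 9.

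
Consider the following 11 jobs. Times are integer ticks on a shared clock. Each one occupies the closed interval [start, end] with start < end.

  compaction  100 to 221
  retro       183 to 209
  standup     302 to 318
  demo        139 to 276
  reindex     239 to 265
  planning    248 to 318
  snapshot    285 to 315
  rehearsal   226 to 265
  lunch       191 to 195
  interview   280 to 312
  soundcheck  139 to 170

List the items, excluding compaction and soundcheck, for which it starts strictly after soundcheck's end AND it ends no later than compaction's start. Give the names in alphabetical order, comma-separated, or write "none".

Conditions: its start is strictly after soundcheck's end (X.start > 170) AND its end is no later than compaction's start (X.end <= 100).
demo: start 139 > 170? ✗; end 276 <= 100? ✗ → no.
interview: start 280 > 170? ✓; end 312 <= 100? ✗ → no.
lunch: start 191 > 170? ✓; end 195 <= 100? ✗ → no.
planning: start 248 > 170? ✓; end 318 <= 100? ✗ → no.
rehearsal: start 226 > 170? ✓; end 265 <= 100? ✗ → no.
reindex: start 239 > 170? ✓; end 265 <= 100? ✗ → no.
retro: start 183 > 170? ✓; end 209 <= 100? ✗ → no.
snapshot: start 285 > 170? ✓; end 315 <= 100? ✗ → no.
standup: start 302 > 170? ✓; end 318 <= 100? ✗ → no.
Result: none.

none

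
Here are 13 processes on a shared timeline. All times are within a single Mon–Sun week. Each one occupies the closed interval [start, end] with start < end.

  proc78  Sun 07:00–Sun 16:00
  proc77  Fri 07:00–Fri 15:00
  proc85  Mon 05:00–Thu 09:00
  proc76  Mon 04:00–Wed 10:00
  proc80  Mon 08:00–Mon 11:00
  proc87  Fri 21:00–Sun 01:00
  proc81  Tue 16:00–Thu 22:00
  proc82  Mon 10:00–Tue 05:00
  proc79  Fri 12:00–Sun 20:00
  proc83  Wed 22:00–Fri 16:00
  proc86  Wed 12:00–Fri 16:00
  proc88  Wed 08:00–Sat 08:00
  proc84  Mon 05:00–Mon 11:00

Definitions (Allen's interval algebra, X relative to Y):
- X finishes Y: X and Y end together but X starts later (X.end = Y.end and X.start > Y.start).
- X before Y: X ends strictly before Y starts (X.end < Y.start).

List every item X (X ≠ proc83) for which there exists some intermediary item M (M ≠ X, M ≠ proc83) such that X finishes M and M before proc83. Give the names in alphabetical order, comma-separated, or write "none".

Target proc83 = [Wed 22:00, Fri 16:00].
Intermediaries M with M before proc83: proc76, proc80, proc82, proc84.
Via proc76 — items with X finishes proc76: none.
Via proc80 — items with X finishes proc80: none.
Via proc82 — items with X finishes proc82: none.
Via proc84 — items with X finishes proc84: proc80.
Union: proc80.

proc80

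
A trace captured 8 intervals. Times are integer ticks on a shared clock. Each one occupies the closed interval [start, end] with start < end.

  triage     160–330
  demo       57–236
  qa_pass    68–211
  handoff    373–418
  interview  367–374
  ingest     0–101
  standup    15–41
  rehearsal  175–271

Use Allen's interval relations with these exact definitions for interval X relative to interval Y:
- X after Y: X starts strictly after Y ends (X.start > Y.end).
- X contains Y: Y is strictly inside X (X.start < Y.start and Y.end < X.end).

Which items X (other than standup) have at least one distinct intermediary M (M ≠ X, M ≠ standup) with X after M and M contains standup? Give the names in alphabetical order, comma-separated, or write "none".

Target standup = [15, 41].
Intermediaries M with M contains standup: ingest.
Via ingest — items with X after ingest: handoff, interview, rehearsal, triage.
Union: handoff, interview, rehearsal, triage.

handoff, interview, rehearsal, triage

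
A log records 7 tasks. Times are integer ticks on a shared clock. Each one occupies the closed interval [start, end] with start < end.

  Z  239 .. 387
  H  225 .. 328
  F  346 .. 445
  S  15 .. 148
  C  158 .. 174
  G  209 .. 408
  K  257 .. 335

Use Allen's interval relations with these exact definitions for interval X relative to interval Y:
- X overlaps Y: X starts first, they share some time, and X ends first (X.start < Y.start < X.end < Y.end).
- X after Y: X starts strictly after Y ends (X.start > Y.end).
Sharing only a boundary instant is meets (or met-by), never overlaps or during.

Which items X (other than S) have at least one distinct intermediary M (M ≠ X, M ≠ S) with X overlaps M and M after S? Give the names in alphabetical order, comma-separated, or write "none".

Target S = [15, 148].
Intermediaries M with M after S: C, F, G, H, K, Z.
Via C — items with X overlaps C: none.
Via F — items with X overlaps F: G, Z.
Via G — items with X overlaps G: none.
Via H — items with X overlaps H: none.
Via K — items with X overlaps K: H.
Via Z — items with X overlaps Z: H.
Union: G, H, Z.

G, H, Z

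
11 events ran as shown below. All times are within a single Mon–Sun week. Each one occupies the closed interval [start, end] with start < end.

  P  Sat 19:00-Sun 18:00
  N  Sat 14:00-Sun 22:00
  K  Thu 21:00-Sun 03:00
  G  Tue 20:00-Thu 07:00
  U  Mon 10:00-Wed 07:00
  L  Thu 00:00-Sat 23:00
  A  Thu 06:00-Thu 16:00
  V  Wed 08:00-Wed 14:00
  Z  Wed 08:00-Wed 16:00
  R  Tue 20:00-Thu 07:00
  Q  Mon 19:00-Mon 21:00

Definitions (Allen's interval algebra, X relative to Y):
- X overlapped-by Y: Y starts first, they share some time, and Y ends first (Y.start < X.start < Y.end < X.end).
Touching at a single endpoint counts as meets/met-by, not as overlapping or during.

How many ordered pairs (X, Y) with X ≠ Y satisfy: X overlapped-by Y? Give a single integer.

Checking all 110 ordered pairs for relation 'overlapped-by'; matching pairs in alphabetical order:
(A, G): A overlapped-by G ✓
(A, R): A overlapped-by R ✓
(G, U): G overlapped-by U ✓
(K, L): K overlapped-by L ✓
(L, G): L overlapped-by G ✓
(L, R): L overlapped-by R ✓
(N, K): N overlapped-by K ✓
(N, L): N overlapped-by L ✓
(P, K): P overlapped-by K ✓
(P, L): P overlapped-by L ✓
(R, U): R overlapped-by U ✓
Count: 11.

11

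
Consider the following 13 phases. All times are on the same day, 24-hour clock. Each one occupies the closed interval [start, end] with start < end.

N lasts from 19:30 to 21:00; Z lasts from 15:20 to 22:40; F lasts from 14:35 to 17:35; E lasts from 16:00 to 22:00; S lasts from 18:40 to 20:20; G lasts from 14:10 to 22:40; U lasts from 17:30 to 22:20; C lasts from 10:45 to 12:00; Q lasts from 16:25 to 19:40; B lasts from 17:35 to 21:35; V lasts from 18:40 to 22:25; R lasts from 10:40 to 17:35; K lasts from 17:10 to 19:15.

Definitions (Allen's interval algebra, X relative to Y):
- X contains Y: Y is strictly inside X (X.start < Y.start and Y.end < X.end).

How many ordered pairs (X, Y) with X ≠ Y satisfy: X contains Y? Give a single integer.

30

Checking all 156 ordered pairs for relation 'contains'; matching pairs in alphabetical order:
(B, N): B contains N ✓
(B, S): B contains S ✓
(E, B): E contains B ✓
(E, K): E contains K ✓
(E, N): E contains N ✓
(E, Q): E contains Q ✓
(E, S): E contains S ✓
(G, B): G contains B ✓
(G, E): G contains E ✓
(G, F): G contains F ✓
(G, K): G contains K ✓
(G, N): G contains N ✓
(G, Q): G contains Q ✓
(G, S): G contains S ✓
(G, U): G contains U ✓
(G, V): G contains V ✓
(Q, K): Q contains K ✓
(R, C): R contains C ✓
(U, B): U contains B ✓
(U, N): U contains N ✓
(U, S): U contains S ✓
(V, N): V contains N ✓
(Z, B): Z contains B ✓
(Z, E): Z contains E ✓
... plus 6 further pairs not listed.
Count: 30.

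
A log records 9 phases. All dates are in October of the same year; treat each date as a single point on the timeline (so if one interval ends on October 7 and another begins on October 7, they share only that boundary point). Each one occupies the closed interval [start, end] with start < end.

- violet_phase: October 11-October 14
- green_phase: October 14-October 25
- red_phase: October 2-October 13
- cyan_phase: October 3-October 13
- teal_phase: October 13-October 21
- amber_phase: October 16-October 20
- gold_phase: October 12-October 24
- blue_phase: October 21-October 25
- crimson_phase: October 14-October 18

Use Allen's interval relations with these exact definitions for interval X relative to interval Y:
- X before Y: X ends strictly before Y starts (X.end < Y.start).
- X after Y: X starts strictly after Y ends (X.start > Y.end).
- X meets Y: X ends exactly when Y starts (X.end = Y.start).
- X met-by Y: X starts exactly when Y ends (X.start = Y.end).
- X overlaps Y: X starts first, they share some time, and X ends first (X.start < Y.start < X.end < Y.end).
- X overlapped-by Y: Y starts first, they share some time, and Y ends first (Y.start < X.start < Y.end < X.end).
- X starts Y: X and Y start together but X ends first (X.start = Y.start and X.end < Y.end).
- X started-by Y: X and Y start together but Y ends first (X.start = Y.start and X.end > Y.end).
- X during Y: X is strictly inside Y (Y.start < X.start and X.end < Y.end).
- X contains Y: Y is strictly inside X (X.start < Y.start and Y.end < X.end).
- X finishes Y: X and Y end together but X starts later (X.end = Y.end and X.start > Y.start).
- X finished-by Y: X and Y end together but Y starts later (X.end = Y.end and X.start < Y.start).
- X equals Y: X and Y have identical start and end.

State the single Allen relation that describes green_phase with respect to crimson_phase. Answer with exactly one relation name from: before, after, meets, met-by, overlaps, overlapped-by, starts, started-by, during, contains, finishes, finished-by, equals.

green_phase = [October 14, October 25]; crimson_phase = [October 14, October 18].
Compare endpoints: green_phase.start = crimson_phase.start, green_phase.start < crimson_phase.end, green_phase.end > crimson_phase.start, green_phase.end > crimson_phase.end.
That pattern is 'started-by'.

started-by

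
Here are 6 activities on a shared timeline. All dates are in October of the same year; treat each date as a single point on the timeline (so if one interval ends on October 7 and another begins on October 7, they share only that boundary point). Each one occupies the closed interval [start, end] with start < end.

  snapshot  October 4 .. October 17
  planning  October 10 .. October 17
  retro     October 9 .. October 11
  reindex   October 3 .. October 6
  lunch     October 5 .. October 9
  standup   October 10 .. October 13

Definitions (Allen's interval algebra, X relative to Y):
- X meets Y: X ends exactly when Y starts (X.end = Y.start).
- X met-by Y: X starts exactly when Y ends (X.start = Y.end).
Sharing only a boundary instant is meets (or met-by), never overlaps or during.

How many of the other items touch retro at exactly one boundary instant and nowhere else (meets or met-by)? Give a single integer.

Target retro = [October 9, October 11].
lunch [October 5, October 9] → meets → counts.
planning [October 10, October 17] → overlapped-by → no.
reindex [October 3, October 6] → before → no.
snapshot [October 4, October 17] → contains → no.
standup [October 10, October 13] → overlapped-by → no.
Total: 1.

1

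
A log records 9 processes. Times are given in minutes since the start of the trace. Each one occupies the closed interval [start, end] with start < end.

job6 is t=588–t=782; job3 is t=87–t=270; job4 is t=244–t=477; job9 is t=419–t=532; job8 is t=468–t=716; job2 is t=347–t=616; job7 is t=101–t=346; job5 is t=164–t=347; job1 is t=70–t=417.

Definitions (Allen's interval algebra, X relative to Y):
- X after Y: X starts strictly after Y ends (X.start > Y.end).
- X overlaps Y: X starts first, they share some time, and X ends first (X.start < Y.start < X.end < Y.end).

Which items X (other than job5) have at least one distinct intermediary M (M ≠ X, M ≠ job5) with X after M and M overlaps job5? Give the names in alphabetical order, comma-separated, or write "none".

job2, job6, job8, job9

Target job5 = [t=164, t=347].
Intermediaries M with M overlaps job5: job3, job7.
Via job3 — items with X after job3: job2, job6, job8, job9.
Via job7 — items with X after job7: job2, job6, job8, job9.
Union: job2, job6, job8, job9.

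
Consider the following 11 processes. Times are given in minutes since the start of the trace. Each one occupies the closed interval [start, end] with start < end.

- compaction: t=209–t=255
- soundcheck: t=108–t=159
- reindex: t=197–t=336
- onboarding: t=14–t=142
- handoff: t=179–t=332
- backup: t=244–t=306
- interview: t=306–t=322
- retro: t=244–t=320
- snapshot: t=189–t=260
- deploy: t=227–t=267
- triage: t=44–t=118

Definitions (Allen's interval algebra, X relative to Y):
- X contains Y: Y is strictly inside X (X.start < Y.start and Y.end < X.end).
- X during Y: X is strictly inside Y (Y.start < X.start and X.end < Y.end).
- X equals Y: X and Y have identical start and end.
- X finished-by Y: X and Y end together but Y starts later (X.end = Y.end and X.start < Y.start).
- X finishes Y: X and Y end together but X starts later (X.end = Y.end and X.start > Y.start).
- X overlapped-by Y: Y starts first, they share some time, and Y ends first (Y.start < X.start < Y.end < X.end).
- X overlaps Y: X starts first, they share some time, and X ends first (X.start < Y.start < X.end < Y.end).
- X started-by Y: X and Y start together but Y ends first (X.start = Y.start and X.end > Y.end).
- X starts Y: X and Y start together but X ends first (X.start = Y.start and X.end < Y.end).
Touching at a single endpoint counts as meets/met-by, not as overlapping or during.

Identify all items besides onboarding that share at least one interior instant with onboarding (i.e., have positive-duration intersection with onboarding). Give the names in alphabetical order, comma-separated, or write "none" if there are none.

Target onboarding = [t=14, t=142].
backup [t=244, t=306] → after → no.
compaction [t=209, t=255] → after → no.
deploy [t=227, t=267] → after → no.
handoff [t=179, t=332] → after → no.
interview [t=306, t=322] → after → no.
reindex [t=197, t=336] → after → no.
retro [t=244, t=320] → after → no.
snapshot [t=189, t=260] → after → no.
soundcheck [t=108, t=159] → overlapped-by → yes.
triage [t=44, t=118] → during → yes.
Result: soundcheck, triage.

soundcheck, triage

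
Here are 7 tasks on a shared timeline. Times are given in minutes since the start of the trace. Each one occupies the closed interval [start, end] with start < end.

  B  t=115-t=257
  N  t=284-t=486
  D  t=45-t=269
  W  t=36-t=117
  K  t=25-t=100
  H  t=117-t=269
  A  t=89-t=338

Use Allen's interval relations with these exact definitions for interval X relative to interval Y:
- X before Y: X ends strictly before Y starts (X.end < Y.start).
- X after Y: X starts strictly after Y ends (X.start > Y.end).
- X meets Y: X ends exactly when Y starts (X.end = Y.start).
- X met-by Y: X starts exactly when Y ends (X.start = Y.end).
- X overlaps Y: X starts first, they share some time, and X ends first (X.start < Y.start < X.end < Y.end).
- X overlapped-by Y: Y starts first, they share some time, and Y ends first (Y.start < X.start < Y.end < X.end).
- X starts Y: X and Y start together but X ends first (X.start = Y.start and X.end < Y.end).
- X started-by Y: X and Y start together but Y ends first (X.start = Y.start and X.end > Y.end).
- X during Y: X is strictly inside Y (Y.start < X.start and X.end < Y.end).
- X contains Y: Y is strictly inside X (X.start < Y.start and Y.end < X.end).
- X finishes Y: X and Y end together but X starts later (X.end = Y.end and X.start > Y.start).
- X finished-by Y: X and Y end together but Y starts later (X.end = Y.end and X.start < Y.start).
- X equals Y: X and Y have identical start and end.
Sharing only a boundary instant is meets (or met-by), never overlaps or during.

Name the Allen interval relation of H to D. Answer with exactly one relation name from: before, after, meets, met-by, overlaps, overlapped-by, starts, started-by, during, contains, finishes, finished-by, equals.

H = [t=117, t=269]; D = [t=45, t=269].
Compare endpoints: H.start > D.start, H.start < D.end, H.end > D.start, H.end = D.end.
That pattern is 'finishes'.

finishes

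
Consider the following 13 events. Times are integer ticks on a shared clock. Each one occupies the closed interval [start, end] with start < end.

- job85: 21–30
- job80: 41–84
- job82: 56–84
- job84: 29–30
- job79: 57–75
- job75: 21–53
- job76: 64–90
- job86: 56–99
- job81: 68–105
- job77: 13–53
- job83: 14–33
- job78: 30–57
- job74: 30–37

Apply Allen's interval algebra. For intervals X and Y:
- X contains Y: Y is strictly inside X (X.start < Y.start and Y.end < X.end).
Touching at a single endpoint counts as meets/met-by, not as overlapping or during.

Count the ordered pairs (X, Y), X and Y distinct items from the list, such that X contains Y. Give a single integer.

12

Checking all 156 ordered pairs for relation 'contains'; matching pairs in alphabetical order:
(job75, job74): job75 contains job74 ✓
(job75, job84): job75 contains job84 ✓
(job77, job74): job77 contains job74 ✓
(job77, job83): job77 contains job83 ✓
(job77, job84): job77 contains job84 ✓
(job77, job85): job77 contains job85 ✓
(job80, job79): job80 contains job79 ✓
(job82, job79): job82 contains job79 ✓
(job83, job84): job83 contains job84 ✓
(job83, job85): job83 contains job85 ✓
(job86, job76): job86 contains job76 ✓
(job86, job79): job86 contains job79 ✓
Count: 12.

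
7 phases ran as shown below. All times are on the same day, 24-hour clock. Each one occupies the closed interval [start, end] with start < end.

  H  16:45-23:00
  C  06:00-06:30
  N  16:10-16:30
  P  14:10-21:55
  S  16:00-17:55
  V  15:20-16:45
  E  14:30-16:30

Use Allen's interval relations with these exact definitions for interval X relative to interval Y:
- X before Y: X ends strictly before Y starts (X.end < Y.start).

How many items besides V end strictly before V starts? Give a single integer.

1

Target V = [15:20, 16:45].
C [06:00, 06:30] → before → counts.
E [14:30, 16:30] → overlaps → no.
H [16:45, 23:00] → met-by → no.
N [16:10, 16:30] → during → no.
P [14:10, 21:55] → contains → no.
S [16:00, 17:55] → overlapped-by → no.
Total: 1.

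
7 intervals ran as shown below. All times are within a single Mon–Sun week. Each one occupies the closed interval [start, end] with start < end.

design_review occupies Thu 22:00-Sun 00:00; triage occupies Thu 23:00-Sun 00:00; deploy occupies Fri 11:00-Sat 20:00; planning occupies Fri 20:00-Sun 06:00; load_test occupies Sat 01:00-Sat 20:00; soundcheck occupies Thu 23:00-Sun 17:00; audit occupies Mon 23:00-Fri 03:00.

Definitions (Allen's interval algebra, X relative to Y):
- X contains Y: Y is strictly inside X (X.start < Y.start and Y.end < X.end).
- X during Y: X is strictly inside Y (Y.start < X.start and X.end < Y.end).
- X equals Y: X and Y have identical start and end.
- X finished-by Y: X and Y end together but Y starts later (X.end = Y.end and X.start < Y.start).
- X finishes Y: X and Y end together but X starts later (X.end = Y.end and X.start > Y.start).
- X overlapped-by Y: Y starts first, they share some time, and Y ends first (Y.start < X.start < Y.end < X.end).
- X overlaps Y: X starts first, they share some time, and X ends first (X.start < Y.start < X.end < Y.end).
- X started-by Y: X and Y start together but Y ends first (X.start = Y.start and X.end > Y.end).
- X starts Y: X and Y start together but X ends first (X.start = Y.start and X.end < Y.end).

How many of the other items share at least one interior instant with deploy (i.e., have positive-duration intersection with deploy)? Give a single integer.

5

Target deploy = [Fri 11:00, Sat 20:00].
audit [Mon 23:00, Fri 03:00] → before → no.
design_review [Thu 22:00, Sun 00:00] → contains → counts.
load_test [Sat 01:00, Sat 20:00] → finishes → counts.
planning [Fri 20:00, Sun 06:00] → overlapped-by → counts.
soundcheck [Thu 23:00, Sun 17:00] → contains → counts.
triage [Thu 23:00, Sun 00:00] → contains → counts.
Total: 5.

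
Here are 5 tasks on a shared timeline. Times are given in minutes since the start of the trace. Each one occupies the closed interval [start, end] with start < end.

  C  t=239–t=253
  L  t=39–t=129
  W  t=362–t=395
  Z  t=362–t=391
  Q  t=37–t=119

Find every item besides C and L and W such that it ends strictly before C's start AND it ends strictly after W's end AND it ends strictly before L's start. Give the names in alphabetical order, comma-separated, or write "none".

none

Conditions: its end is strictly before C's start (X.end < t=239) AND its end is strictly after W's end (X.end > t=395) AND its end is strictly before L's start (X.end < t=39).
Q: end t=119 < t=239? ✓; end t=119 > t=395? ✗; end t=119 < t=39? ✗ → no.
Z: end t=391 < t=239? ✗; end t=391 > t=395? ✗; end t=391 < t=39? ✗ → no.
Result: none.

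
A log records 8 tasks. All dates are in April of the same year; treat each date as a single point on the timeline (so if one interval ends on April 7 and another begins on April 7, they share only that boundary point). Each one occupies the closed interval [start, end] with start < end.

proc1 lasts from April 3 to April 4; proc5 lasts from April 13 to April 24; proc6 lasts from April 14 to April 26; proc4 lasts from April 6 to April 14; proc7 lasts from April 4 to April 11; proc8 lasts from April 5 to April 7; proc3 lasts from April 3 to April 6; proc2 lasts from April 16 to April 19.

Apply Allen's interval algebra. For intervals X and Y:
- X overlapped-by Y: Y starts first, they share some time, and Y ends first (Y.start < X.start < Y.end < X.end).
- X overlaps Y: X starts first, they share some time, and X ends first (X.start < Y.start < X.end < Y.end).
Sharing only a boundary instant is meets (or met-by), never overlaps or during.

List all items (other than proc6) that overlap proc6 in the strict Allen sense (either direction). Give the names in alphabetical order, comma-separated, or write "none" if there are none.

proc5

Target proc6 = [April 14, April 26].
proc1 [April 3, April 4] → before → no.
proc2 [April 16, April 19] → during → no.
proc3 [April 3, April 6] → before → no.
proc4 [April 6, April 14] → meets → no.
proc5 [April 13, April 24] → overlaps → yes.
proc7 [April 4, April 11] → before → no.
proc8 [April 5, April 7] → before → no.
Result: proc5.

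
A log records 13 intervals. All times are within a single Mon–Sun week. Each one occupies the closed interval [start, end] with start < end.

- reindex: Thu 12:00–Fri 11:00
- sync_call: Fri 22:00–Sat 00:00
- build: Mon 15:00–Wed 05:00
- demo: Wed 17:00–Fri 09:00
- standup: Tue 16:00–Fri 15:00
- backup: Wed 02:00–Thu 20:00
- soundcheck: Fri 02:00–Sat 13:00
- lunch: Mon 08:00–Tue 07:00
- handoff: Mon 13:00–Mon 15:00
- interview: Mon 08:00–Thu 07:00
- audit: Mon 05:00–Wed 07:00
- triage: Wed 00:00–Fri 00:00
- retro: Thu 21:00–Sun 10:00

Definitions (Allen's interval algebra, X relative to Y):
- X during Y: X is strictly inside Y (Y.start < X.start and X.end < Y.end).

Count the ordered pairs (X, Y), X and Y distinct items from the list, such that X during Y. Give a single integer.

14

Checking all 156 ordered pairs for relation 'during'; matching pairs in alphabetical order:
(backup, standup): backup during standup ✓
(backup, triage): backup during triage ✓
(build, audit): build during audit ✓
(build, interview): build during interview ✓
(demo, standup): demo during standup ✓
(handoff, audit): handoff during audit ✓
(handoff, interview): handoff during interview ✓
(handoff, lunch): handoff during lunch ✓
(lunch, audit): lunch during audit ✓
(reindex, standup): reindex during standup ✓
(soundcheck, retro): soundcheck during retro ✓
(sync_call, retro): sync_call during retro ✓
(sync_call, soundcheck): sync_call during soundcheck ✓
(triage, standup): triage during standup ✓
Count: 14.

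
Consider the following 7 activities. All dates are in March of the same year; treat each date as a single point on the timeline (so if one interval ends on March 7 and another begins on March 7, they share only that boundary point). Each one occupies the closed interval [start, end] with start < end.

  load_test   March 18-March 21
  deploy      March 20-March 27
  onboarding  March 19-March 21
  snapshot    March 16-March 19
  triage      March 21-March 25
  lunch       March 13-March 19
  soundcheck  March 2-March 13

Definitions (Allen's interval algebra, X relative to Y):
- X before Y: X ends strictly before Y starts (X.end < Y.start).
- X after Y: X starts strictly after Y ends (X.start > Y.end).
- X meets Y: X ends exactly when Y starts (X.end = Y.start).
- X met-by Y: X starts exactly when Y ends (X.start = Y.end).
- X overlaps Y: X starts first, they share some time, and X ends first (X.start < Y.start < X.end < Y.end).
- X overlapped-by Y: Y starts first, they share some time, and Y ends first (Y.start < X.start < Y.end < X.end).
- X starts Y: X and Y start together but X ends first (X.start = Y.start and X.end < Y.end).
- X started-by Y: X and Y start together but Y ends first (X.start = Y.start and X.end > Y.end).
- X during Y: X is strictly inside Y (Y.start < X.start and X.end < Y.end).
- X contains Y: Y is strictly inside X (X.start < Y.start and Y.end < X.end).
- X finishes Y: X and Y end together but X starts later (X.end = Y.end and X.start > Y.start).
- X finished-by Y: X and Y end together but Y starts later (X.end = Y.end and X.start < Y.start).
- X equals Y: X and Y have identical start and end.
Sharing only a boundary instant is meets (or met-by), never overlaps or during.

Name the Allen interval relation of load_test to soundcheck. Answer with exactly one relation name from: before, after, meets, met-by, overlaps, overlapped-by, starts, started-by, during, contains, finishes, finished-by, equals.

load_test = [March 18, March 21]; soundcheck = [March 2, March 13].
Compare endpoints: load_test.start > soundcheck.start, load_test.start > soundcheck.end, load_test.end > soundcheck.start, load_test.end > soundcheck.end.
That pattern is 'after'.

after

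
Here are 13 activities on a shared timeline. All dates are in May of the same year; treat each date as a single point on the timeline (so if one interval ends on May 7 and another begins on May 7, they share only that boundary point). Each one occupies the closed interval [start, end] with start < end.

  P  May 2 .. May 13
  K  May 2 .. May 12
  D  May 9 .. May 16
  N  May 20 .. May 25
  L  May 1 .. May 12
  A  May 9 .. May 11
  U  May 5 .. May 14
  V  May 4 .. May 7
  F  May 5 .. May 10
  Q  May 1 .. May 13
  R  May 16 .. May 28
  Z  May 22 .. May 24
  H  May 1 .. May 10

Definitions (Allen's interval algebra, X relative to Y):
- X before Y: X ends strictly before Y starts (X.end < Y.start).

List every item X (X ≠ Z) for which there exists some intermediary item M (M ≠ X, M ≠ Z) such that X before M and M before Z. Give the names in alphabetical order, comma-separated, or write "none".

V

Target Z = [May 22, May 24].
Intermediaries M with M before Z: A, D, F, H, K, L, P, Q, U, V.
Via A — items with X before A: V.
Via D — items with X before D: V.
Via F — items with X before F: none.
Via H — items with X before H: none.
Via K — items with X before K: none.
Via L — items with X before L: none.
Via P — items with X before P: none.
Via Q — items with X before Q: none.
Via U — items with X before U: none.
Via V — items with X before V: none.
Union: V.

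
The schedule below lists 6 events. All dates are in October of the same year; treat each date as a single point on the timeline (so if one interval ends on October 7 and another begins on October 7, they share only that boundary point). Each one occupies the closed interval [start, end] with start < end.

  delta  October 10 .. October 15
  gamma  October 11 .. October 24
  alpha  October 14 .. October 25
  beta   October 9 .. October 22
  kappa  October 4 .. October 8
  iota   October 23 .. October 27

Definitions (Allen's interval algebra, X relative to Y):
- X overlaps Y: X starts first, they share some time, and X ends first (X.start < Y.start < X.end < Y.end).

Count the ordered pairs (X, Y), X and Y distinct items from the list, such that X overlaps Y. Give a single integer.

Checking all 30 ordered pairs for relation 'overlaps'; matching pairs in alphabetical order:
(alpha, iota): alpha overlaps iota ✓
(beta, alpha): beta overlaps alpha ✓
(beta, gamma): beta overlaps gamma ✓
(delta, alpha): delta overlaps alpha ✓
(delta, gamma): delta overlaps gamma ✓
(gamma, alpha): gamma overlaps alpha ✓
(gamma, iota): gamma overlaps iota ✓
Count: 7.

7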